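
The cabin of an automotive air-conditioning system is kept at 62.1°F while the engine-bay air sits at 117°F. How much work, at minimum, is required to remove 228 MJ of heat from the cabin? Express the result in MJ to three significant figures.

24.0 MJ

In absolute terms T_C = 289.87 K and T_H = 320.37 K, so ΔT = 30.50 K.
The reversible limit is COP_R = T_C/ΔT = 9.504, so W_min = Q_C/COP = Q_C·ΔT/T_C.
W_min = 228.0 × 30.50/289.87 = 23.99 MJ.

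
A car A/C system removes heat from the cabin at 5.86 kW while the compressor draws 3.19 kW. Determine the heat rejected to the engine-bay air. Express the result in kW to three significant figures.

For a cyclic device the first law requires Q̇_H = Q̇_C + Ẇ.
Q̇_H = Q̇_C + Ẇ = 9.050 kW.

9.05 kW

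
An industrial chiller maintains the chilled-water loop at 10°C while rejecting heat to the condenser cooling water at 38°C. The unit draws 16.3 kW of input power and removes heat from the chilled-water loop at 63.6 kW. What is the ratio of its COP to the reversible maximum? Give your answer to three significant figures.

COP_actual = Q̇_C/Ẇ = 63.60/16.30 = 3.902.
In absolute terms T_C = 283.15 K and T_H = 311.15 K, so ΔT = 28.00 K.
COP_Carnot = T_C/ΔT = 283.15/28.00 = 10.11.
η_II = COP_actual/COP_Carnot = 3.902/10.11 = 0.3858.

0.386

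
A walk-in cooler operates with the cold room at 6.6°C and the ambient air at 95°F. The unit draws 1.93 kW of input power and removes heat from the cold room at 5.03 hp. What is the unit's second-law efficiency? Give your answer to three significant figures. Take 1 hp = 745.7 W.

Converting, Q̇_C = 5.030 hp = 3.751 kW, so COP_actual = Q̇_C/Ẇ = 3.751/1.930 = 1.943.
In absolute terms T_C = 279.75 K and T_H = 308.15 K, so ΔT = 28.40 K.
COP_Carnot = T_C/ΔT = 279.75/28.40 = 9.850.
η_II = COP_actual/COP_Carnot = 1.943/9.850 = 0.1973.

0.197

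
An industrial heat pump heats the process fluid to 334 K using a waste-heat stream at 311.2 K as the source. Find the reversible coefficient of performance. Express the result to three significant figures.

14.6

The reservoir spacing is ΔT = 334 − 311.2 = 22.80 K.
For a reversible cycle, COP_Carnot = T_H/ΔT = 334.00/22.80 = 14.65.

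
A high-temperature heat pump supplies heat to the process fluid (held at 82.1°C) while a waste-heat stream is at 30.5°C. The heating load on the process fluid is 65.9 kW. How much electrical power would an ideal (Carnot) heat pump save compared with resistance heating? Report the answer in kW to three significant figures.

56.3 kW

In absolute terms T_C = 303.65 K and T_H = 355.25 K, so ΔT = 51.60 K.
COP_Carnot = T_H/ΔT = 355.25/51.60 = 6.885.
Resistance heating needs Ẇ_res = Q̇_H = 65.90 kW; the reversible heat pump needs only Ẇ_hp = Q̇_H/COP = 9.572 kW.
Saving = 65.90 − 9.572 = 56.33 kW.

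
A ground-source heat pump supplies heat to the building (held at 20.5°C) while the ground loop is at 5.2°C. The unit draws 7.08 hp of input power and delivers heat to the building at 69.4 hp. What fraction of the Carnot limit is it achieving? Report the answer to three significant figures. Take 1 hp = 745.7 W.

0.511

COP_actual = Q̇_H/Ẇ = 69.40/7.080 = 9.802.
In absolute terms T_C = 278.35 K and T_H = 293.65 K, so ΔT = 15.30 K.
COP_Carnot = T_H/ΔT = 293.65/15.30 = 19.19.
η_II = COP_actual/COP_Carnot = 9.802/19.19 = 0.5107.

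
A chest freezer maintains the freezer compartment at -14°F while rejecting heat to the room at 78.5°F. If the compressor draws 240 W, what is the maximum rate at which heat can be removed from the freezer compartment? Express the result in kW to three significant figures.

1.16 kW

In absolute terms T_C = 247.59 K and T_H = 298.98 K, so ΔT = 51.39 K.
COP_Carnot = T_C/ΔT = 247.59/51.39 = 4.818.
Q̇_max = COP_Carnot × Ẇ = 4.818 × 240.0 W = 1156 W = 1.156 kW.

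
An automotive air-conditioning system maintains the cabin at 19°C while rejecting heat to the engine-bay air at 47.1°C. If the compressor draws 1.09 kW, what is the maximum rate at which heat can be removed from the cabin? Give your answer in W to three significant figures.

11300 W

In absolute terms T_C = 292.15 K and T_H = 320.25 K, so ΔT = 28.10 K.
COP_Carnot = T_C/ΔT = 292.15/28.10 = 10.40.
Q̇_max = COP_Carnot × Ẇ = 10.40 × 1.090 kW = 11.33 kW = 11330 W.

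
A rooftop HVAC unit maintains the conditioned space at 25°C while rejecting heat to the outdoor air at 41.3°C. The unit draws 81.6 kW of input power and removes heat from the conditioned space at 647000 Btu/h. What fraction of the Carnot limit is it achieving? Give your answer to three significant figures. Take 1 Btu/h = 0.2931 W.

0.127

Converting, Q̇_C = 647000 Btu/h = 189.6 kW, so COP_actual = Q̇_C/Ẇ = 189.6/81.60 = 2.324.
In absolute terms T_C = 298.15 K and T_H = 314.45 K, so ΔT = 16.30 K.
COP_Carnot = T_C/ΔT = 298.15/16.30 = 18.29.
η_II = COP_actual/COP_Carnot = 2.324/18.29 = 0.1271.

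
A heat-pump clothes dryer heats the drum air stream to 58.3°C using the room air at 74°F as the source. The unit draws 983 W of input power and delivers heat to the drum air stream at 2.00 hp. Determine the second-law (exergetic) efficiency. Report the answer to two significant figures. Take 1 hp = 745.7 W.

Converting, Q̇_H = 2.000 hp = 1491 W, so COP_actual = Q̇_H/Ẇ = 1491/983.0 = 1.517.
In absolute terms T_C = 296.48 K and T_H = 331.45 K, so ΔT = 34.97 K.
COP_Carnot = T_H/ΔT = 331.45/34.97 = 9.479.
η_II = COP_actual/COP_Carnot = 1.517/9.479 = 0.1601.

0.16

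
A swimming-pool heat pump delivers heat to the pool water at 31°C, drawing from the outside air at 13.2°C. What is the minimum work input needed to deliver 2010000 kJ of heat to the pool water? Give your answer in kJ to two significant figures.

In absolute terms T_C = 286.35 K and T_H = 304.15 K, so ΔT = 17.80 K.
The reversible limit is COP_HP = T_H/ΔT = 17.09, so W_min = Q_H/COP = Q_H·ΔT/T_H.
W_min = 2010000 × 17.80/304.15 = 117600 kJ.

120000 kJ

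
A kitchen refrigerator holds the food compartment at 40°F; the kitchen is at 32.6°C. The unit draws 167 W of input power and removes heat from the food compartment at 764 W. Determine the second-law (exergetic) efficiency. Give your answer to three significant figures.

0.464

COP_actual = Q̇_C/Ẇ = 764.0/167.0 = 4.575.
In absolute terms T_C = 277.59 K and T_H = 305.75 K, so ΔT = 28.16 K.
COP_Carnot = T_C/ΔT = 277.59/28.16 = 9.859.
η_II = COP_actual/COP_Carnot = 4.575/9.859 = 0.4640.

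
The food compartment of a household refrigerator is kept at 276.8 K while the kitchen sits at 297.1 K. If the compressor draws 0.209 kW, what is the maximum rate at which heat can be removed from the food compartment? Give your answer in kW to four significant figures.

The reservoir spacing is ΔT = 297.1 − 276.8 = 20.30 K.
COP_Carnot = T_C/ΔT = 276.80/20.30 = 13.64.
Q̇_max = COP_Carnot × Ẇ = 13.64 × 0.2090 kW = 2.850 kW.

2.850 kW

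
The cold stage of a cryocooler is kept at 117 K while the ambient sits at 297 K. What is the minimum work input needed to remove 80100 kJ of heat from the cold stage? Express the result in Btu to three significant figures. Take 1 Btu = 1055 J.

The reservoir spacing is ΔT = 297 − 117 = 180.0 K.
The reversible limit is COP_R = T_C/ΔT = 0.6500, so W_min = Q_C/COP = Q_C·ΔT/T_C.
W_min = 80100 × 180.0/117.00 = 123200 kJ = 116800 Btu.

117000 Btu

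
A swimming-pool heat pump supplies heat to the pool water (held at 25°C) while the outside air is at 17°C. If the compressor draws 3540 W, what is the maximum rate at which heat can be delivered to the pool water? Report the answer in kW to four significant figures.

In absolute terms T_C = 290.15 K and T_H = 298.15 K, so ΔT = 8.000 K.
COP_Carnot = T_H/ΔT = 298.15/8.000 = 37.27.
Q̇_max = COP_Carnot × Ẇ = 37.27 × 3540 W = 131900 W = 131.9 kW.

131.9 kW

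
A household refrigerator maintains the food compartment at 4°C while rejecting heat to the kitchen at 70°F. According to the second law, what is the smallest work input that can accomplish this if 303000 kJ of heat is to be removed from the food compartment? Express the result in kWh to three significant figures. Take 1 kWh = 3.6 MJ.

5.20 kWh

In absolute terms T_C = 277.15 K and T_H = 294.26 K, so ΔT = 17.11 K.
The reversible limit is COP_R = T_C/ΔT = 16.20, so W_min = Q_C/COP = Q_C·ΔT/T_C.
W_min = 303000 × 17.11/277.15 = 18710 kJ = 5.196 kWh.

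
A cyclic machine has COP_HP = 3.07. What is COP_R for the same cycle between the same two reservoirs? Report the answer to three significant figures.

2.07

Since Q_H = Q_C + W for any cycle, COP_R = Q_C/W = Q_H/W − 1.
COP_R = 3.07 − 1 = 2.07.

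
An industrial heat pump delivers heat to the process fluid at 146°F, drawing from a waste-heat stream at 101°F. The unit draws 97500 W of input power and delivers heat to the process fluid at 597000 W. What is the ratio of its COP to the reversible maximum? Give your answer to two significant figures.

COP_actual = Q̇_H/Ẇ = 597000/97500 = 6.123.
In absolute terms T_C = 311.48 K and T_H = 336.48 K, so ΔT = 25.00 K.
COP_Carnot = T_H/ΔT = 336.48/25.00 = 13.46.
η_II = COP_actual/COP_Carnot = 6.123/13.46 = 0.4549.

0.45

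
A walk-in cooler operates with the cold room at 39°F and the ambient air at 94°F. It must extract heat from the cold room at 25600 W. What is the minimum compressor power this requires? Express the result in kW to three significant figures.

2.82 kW

In absolute terms T_C = 277.04 K and T_H = 307.59 K, so ΔT = 30.56 K.
COP_Carnot = T_C/ΔT = 277.04/30.56 = 9.067.
Ẇ_min = Q̇/COP_Carnot = 25600/9.067 = 2824 W = 2.824 kW.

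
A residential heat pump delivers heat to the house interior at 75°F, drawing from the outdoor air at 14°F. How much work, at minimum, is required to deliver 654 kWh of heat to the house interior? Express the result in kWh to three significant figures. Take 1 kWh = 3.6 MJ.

In absolute terms T_C = 263.15 K and T_H = 297.04 K, so ΔT = 33.89 K.
The reversible limit is COP_HP = T_H/ΔT = 8.765, so W_min = Q_H/COP = Q_H·ΔT/T_H.
W_min = 654.0 × 33.89/297.04 = 74.61 kWh.

74.6 kWh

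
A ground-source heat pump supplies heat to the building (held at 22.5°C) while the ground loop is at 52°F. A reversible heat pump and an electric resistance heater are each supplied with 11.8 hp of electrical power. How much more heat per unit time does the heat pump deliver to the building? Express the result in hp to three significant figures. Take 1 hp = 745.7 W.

295 hp

In absolute terms T_C = 284.26 K and T_H = 295.65 K, so ΔT = 11.39 K.
COP_Carnot = T_H/ΔT = 295.65/11.39 = 25.96.
The heat pump delivers Q̇_H = COP × Ẇ = 306.3 hp; the resistance heater delivers Ẇ = 11.80 hp.
Extra = (COP − 1)·Ẇ = 294.5 hp.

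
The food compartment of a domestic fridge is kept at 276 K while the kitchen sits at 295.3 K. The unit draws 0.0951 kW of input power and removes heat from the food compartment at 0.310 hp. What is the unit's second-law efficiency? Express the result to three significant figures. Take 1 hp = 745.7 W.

0.170

Converting, Q̇_C = 0.3100 hp = 0.2312 kW, so COP_actual = Q̇_C/Ẇ = 0.2312/0.09510 = 2.431.
The reservoir spacing is ΔT = 295.3 − 276 = 19.30 K.
COP_Carnot = T_C/ΔT = 276.00/19.30 = 14.30.
η_II = COP_actual/COP_Carnot = 2.431/14.30 = 0.1700.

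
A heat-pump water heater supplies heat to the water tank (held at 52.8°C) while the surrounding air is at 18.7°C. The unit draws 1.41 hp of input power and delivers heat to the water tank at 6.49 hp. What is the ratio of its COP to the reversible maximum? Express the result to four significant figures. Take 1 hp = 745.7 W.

0.4815

COP_actual = Q̇_H/Ẇ = 6.490/1.410 = 4.603.
In absolute terms T_C = 291.85 K and T_H = 325.95 K, so ΔT = 34.10 K.
COP_Carnot = T_H/ΔT = 325.95/34.10 = 9.559.
η_II = COP_actual/COP_Carnot = 4.603/9.559 = 0.4815.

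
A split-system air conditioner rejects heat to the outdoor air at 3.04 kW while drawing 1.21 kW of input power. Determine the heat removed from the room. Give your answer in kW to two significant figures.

For a cyclic device the first law requires Q̇_H = Q̇_C + Ẇ.
Q̇_C = Q̇_H − Ẇ = 1.830 kW.

1.8 kW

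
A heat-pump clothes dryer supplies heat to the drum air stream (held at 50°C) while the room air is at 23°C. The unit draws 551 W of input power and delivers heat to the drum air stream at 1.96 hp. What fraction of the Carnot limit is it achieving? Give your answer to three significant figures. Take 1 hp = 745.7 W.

Converting, Q̇_H = 1.960 hp = 1462 W, so COP_actual = Q̇_H/Ẇ = 1462/551.0 = 2.653.
In absolute terms T_C = 296.15 K and T_H = 323.15 K, so ΔT = 27.00 K.
COP_Carnot = T_H/ΔT = 323.15/27.00 = 11.97.
η_II = COP_actual/COP_Carnot = 2.653/11.97 = 0.2216.

0.222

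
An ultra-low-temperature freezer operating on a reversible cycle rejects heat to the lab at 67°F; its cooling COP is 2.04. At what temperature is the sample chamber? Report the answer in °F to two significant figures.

-110 °F

For a Carnot refrigerator COP_R = T_C/(T_H − T_C), so T_C = COP·T_H/(1 + COP).
With T_H = 292.59 K, T_C = 2.04 × 292.59/3.040 = 196.35 K.
Converting, 196.35 K = -106.25°F.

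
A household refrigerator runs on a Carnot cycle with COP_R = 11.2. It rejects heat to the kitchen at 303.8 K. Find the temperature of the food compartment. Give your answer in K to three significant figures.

For a Carnot refrigerator COP_R = T_C/(T_H − T_C), so T_C = COP·T_H/(1 + COP).
With T_H = 303.80 K, T_C = 11.2 × 303.80/12.20 = 278.90 K.

279 K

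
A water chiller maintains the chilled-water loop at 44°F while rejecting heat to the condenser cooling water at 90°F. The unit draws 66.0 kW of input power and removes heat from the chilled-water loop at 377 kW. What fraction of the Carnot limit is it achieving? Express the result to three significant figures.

0.522

COP_actual = Q̇_C/Ẇ = 377.0/66.00 = 5.712.
In absolute terms T_C = 279.82 K and T_H = 305.37 K, so ΔT = 25.56 K.
COP_Carnot = T_C/ΔT = 279.82/25.56 = 10.95.
η_II = COP_actual/COP_Carnot = 5.712/10.95 = 0.5217.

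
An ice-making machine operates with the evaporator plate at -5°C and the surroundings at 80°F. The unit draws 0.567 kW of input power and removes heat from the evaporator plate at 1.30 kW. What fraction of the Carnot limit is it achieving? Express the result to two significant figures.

0.27

COP_actual = Q̇_C/Ẇ = 1.300/0.5670 = 2.293.
In absolute terms T_C = 268.15 K and T_H = 299.82 K, so ΔT = 31.67 K.
COP_Carnot = T_C/ΔT = 268.15/31.67 = 8.468.
η_II = COP_actual/COP_Carnot = 2.293/8.468 = 0.2708.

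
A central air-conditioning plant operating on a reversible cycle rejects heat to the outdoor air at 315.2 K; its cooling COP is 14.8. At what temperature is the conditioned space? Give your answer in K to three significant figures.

For a Carnot refrigerator COP_R = T_C/(T_H − T_C), so T_C = COP·T_H/(1 + COP).
With T_H = 315.20 K, T_C = 14.8 × 315.20/15.80 = 295.25 K.

295 K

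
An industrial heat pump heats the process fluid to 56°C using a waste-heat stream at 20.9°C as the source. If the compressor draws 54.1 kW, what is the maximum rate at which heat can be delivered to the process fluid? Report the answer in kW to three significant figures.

507 kW

In absolute terms T_C = 294.05 K and T_H = 329.15 K, so ΔT = 35.10 K.
COP_Carnot = T_H/ΔT = 329.15/35.10 = 9.377.
Q̇_max = COP_Carnot × Ẇ = 9.377 × 54.10 kW = 507.3 kW.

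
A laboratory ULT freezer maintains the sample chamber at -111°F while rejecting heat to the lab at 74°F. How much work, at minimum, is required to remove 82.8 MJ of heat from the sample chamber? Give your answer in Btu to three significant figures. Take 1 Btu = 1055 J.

In absolute terms T_C = 193.71 K and T_H = 296.48 K, so ΔT = 102.8 K.
The reversible limit is COP_R = T_C/ΔT = 1.885, so W_min = Q_C/COP = Q_C·ΔT/T_C.
W_min = 82.80 × 102.8/193.71 = 43.93 MJ = 41640 Btu.

41600 Btu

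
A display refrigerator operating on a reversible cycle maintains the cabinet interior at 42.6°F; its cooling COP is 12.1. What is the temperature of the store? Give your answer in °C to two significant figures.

COP_R = T_C/(T_H − T_C) gives T_H − T_C = T_C/COP.
With T_C = 279.04 K, T_H = 279.04 × (1 + 1/12.1) = 302.10 K.
Converting, 302.10 K = 28.95°C.

29 °C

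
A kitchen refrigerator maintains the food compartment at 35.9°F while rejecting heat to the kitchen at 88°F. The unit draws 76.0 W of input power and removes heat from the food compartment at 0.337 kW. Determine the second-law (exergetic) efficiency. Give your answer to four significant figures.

0.4662

Converting, Q̇_C = 0.3370 kW = 337.0 W, so COP_actual = Q̇_C/Ẇ = 337.0/76.00 = 4.434.
In absolute terms T_C = 275.32 K and T_H = 304.26 K, so ΔT = 28.94 K.
COP_Carnot = T_C/ΔT = 275.32/28.94 = 9.512.
η_II = COP_actual/COP_Carnot = 4.434/9.512 = 0.4662.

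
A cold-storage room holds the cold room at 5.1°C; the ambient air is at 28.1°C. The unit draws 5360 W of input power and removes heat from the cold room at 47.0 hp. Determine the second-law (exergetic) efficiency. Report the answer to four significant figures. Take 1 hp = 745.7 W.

Converting, Q̇_C = 47.00 hp = 35050 W, so COP_actual = Q̇_C/Ẇ = 35050/5360 = 6.539.
In absolute terms T_C = 278.25 K and T_H = 301.25 K, so ΔT = 23.00 K.
COP_Carnot = T_C/ΔT = 278.25/23.00 = 12.10.
η_II = COP_actual/COP_Carnot = 6.539/12.10 = 0.5405.

0.5405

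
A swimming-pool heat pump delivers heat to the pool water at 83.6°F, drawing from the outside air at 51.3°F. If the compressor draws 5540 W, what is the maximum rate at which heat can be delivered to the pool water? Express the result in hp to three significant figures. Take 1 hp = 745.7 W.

125 hp

In absolute terms T_C = 283.87 K and T_H = 301.82 K, so ΔT = 17.94 K.
COP_Carnot = T_H/ΔT = 301.82/17.94 = 16.82.
Q̇_max = COP_Carnot × Ẇ = 16.82 × 5540 W = 93180 W = 125.0 hp.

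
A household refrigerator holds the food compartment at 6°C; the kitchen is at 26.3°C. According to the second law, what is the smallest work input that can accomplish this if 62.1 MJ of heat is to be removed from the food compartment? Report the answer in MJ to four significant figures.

In absolute terms T_C = 279.15 K and T_H = 299.45 K, so ΔT = 20.30 K.
The reversible limit is COP_R = T_C/ΔT = 13.75, so W_min = Q_C/COP = Q_C·ΔT/T_C.
W_min = 62.10 × 20.30/279.15 = 4.516 MJ.

4.516 MJ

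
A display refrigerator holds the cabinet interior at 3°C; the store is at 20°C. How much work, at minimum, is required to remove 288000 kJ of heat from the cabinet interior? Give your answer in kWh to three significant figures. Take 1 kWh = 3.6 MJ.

4.92 kWh

In absolute terms T_C = 276.15 K and T_H = 293.15 K, so ΔT = 17.00 K.
The reversible limit is COP_R = T_C/ΔT = 16.24, so W_min = Q_C/COP = Q_C·ΔT/T_C.
W_min = 288000 × 17.00/276.15 = 17730 kJ = 4.925 kWh.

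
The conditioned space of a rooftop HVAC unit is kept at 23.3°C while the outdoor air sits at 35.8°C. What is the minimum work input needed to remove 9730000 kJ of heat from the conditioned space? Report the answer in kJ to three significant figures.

In absolute terms T_C = 296.45 K and T_H = 308.95 K, so ΔT = 12.50 K.
The reversible limit is COP_R = T_C/ΔT = 23.72, so W_min = Q_C/COP = Q_C·ΔT/T_C.
W_min = 9730000 × 12.50/296.45 = 410300 kJ.

410000 kJ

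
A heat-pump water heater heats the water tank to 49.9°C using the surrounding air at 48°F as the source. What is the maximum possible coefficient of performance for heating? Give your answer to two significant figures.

In absolute terms T_C = 282.04 K and T_H = 323.05 K, so ΔT = 41.01 K.
For a reversible cycle, COP_Carnot = T_H/ΔT = 323.05/41.01 = 7.877.

7.9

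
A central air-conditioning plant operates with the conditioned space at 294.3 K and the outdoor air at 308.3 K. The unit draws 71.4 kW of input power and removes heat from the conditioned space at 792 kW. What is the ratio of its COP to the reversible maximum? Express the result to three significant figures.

0.528

COP_actual = Q̇_C/Ẇ = 792.0/71.40 = 11.09.
The reservoir spacing is ΔT = 308.3 − 294.3 = 14.00 K.
COP_Carnot = T_C/ΔT = 294.30/14.00 = 21.02.
η_II = COP_actual/COP_Carnot = 11.09/21.02 = 0.5277.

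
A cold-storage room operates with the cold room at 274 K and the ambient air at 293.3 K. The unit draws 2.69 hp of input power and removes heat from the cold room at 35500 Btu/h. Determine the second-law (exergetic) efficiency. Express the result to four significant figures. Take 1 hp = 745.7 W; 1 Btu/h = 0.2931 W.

0.3654

Converting, Q̇_C = 35500 Btu/h = 13.95 hp, so COP_actual = Q̇_C/Ẇ = 13.95/2.690 = 5.187.
The reservoir spacing is ΔT = 293.3 − 274 = 19.30 K.
COP_Carnot = T_C/ΔT = 274.00/19.30 = 14.20.
η_II = COP_actual/COP_Carnot = 5.187/14.20 = 0.3654.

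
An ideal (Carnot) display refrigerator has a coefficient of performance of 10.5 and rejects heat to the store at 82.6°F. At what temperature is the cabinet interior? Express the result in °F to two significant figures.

For a Carnot refrigerator COP_R = T_C/(T_H − T_C), so T_C = COP·T_H/(1 + COP).
With T_H = 301.26 K, T_C = 10.5 × 301.26/11.50 = 275.06 K.
Converting, 275.06 K = 35.45°F.

35 °F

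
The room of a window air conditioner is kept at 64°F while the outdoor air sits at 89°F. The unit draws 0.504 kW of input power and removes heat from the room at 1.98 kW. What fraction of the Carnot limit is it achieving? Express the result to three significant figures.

COP_actual = Q̇_C/Ẇ = 1.980/0.5040 = 3.929.
In absolute terms T_C = 290.93 K and T_H = 304.82 K, so ΔT = 13.89 K.
COP_Carnot = T_C/ΔT = 290.93/13.89 = 20.95.
η_II = COP_actual/COP_Carnot = 3.929/20.95 = 0.1875.

0.188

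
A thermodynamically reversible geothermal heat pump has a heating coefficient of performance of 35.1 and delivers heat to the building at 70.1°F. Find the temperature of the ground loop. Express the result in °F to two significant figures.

55 °F

COP_HP = T_H/(T_H − T_C) gives T_H − T_C = T_H/COP.
With T_H = 294.32 K, T_C = 294.32 × (1 − 1/35.1) = 285.93 K.
Converting, 285.93 K = 55.01°F.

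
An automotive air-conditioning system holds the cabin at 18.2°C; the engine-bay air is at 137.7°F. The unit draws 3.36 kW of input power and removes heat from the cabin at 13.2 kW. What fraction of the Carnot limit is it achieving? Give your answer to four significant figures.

0.5464

COP_actual = Q̇_C/Ẇ = 13.20/3.360 = 3.929.
In absolute terms T_C = 291.35 K and T_H = 331.87 K, so ΔT = 40.52 K.
COP_Carnot = T_C/ΔT = 291.35/40.52 = 7.190.
η_II = COP_actual/COP_Carnot = 3.929/7.190 = 0.5464.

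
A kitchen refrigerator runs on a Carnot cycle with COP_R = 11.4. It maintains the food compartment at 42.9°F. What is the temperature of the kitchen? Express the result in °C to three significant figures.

30.5 °C

COP_R = T_C/(T_H − T_C) gives T_H − T_C = T_C/COP.
With T_C = 279.21 K, T_H = 279.21 × (1 + 1/11.4) = 303.70 K.
Converting, 303.70 K = 30.55°C.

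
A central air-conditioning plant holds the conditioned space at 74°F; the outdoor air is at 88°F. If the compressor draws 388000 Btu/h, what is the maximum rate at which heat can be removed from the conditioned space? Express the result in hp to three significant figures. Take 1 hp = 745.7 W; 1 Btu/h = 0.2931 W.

In absolute terms T_C = 296.48 K and T_H = 304.26 K, so ΔT = 7.778 K.
COP_Carnot = T_C/ΔT = 296.48/7.778 = 38.12.
Q̇_max = COP_Carnot × Ẇ = 38.12 × 388000 Btu/h = 14790000 Btu/h = 5813 hp.

5810 hp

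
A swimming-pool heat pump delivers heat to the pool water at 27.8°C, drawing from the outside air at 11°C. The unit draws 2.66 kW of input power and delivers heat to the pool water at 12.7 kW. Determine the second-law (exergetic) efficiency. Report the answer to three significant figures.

0.267

COP_actual = Q̇_H/Ẇ = 12.70/2.660 = 4.774.
In absolute terms T_C = 284.15 K and T_H = 300.95 K, so ΔT = 16.80 K.
COP_Carnot = T_H/ΔT = 300.95/16.80 = 17.91.
η_II = COP_actual/COP_Carnot = 4.774/17.91 = 0.2665.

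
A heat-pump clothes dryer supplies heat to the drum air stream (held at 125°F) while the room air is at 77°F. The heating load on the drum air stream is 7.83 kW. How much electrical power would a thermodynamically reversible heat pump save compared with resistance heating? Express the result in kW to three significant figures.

In absolute terms T_C = 298.15 K and T_H = 324.82 K, so ΔT = 26.67 K.
COP_Carnot = T_H/ΔT = 324.82/26.67 = 12.18.
Resistance heating needs Ẇ_res = Q̇_H = 7.830 kW; the reversible heat pump needs only Ẇ_hp = Q̇_H/COP = 0.6428 kW.
Saving = 7.830 − 0.6428 = 7.187 kW.

7.19 kW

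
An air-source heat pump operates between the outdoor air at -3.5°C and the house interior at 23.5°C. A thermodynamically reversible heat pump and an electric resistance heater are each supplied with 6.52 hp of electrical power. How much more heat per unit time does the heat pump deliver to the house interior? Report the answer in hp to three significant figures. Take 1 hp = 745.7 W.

65.1 hp

In absolute terms T_C = 269.65 K and T_H = 296.65 K, so ΔT = 27.00 K.
COP_Carnot = T_H/ΔT = 296.65/27.00 = 10.99.
The heat pump delivers Q̇_H = COP × Ẇ = 71.64 hp; the resistance heater delivers Ẇ = 6.520 hp.
Extra = (COP − 1)·Ẇ = 65.12 hp.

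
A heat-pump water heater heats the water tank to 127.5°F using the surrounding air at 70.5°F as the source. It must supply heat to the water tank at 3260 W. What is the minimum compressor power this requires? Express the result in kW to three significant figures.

0.316 kW

In absolute terms T_C = 294.54 K and T_H = 326.21 K, so ΔT = 31.67 K.
COP_Carnot = T_H/ΔT = 326.21/31.67 = 10.30.
Ẇ_min = Q̇/COP_Carnot = 3260/10.30 = 316.5 W = 0.3165 kW.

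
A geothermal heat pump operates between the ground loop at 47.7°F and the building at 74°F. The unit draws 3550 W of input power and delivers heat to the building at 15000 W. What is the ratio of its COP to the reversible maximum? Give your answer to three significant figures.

0.208

COP_actual = Q̇_H/Ẇ = 15000/3550 = 4.225.
In absolute terms T_C = 281.87 K and T_H = 296.48 K, so ΔT = 14.61 K.
COP_Carnot = T_H/ΔT = 296.48/14.61 = 20.29.
η_II = COP_actual/COP_Carnot = 4.225/20.29 = 0.2082.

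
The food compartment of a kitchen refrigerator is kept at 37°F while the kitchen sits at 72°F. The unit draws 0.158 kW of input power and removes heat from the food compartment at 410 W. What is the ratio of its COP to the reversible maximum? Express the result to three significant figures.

0.183

Converting, Q̇_C = 410.0 W = 0.4100 kW, so COP_actual = Q̇_C/Ẇ = 0.4100/0.1580 = 2.595.
In absolute terms T_C = 275.93 K and T_H = 295.37 K, so ΔT = 19.44 K.
COP_Carnot = T_C/ΔT = 275.93/19.44 = 14.19.
η_II = COP_actual/COP_Carnot = 2.595/14.19 = 0.1829.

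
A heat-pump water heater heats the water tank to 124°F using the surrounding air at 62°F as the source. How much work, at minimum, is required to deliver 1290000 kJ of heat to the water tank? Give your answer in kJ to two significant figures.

In absolute terms T_C = 289.82 K and T_H = 324.26 K, so ΔT = 34.44 K.
The reversible limit is COP_HP = T_H/ΔT = 9.414, so W_min = Q_H/COP = Q_H·ΔT/T_H.
W_min = 1290000 × 34.44/324.26 = 137000 kJ.

140000 kJ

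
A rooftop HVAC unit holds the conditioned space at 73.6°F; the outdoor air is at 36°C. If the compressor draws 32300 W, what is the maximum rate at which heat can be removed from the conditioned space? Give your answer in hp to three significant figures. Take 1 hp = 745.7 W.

996 hp

In absolute terms T_C = 296.26 K and T_H = 309.15 K, so ΔT = 12.89 K.
COP_Carnot = T_C/ΔT = 296.26/12.89 = 22.99.
Q̇_max = COP_Carnot × Ẇ = 22.99 × 32300 W = 742400 W = 995.6 hp.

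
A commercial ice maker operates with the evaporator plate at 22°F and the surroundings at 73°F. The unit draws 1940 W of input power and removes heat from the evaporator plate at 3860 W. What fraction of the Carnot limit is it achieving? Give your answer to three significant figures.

0.211

COP_actual = Q̇_C/Ẇ = 3860/1940 = 1.990.
In absolute terms T_C = 267.59 K and T_H = 295.93 K, so ΔT = 28.33 K.
COP_Carnot = T_C/ΔT = 267.59/28.33 = 9.445.
η_II = COP_actual/COP_Carnot = 1.990/9.445 = 0.2107.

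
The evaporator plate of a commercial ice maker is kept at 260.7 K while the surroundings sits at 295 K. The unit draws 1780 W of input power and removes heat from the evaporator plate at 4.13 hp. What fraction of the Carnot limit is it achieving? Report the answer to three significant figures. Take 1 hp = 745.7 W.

Converting, Q̇_C = 4.130 hp = 3080 W, so COP_actual = Q̇_C/Ẇ = 3080/1780 = 1.730.
The reservoir spacing is ΔT = 295 − 260.7 = 34.30 K.
COP_Carnot = T_C/ΔT = 260.70/34.30 = 7.601.
η_II = COP_actual/COP_Carnot = 1.730/7.601 = 0.2276.

0.228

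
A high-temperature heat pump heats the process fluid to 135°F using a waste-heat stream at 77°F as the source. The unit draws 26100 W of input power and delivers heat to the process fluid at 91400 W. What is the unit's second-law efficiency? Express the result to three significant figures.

COP_actual = Q̇_H/Ẇ = 91400/26100 = 3.502.
In absolute terms T_C = 298.15 K and T_H = 330.37 K, so ΔT = 32.22 K.
COP_Carnot = T_H/ΔT = 330.37/32.22 = 10.25.
η_II = COP_actual/COP_Carnot = 3.502/10.25 = 0.3416.

0.342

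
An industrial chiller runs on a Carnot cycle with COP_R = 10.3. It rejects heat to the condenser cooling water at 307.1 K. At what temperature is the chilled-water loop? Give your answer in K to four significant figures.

For a Carnot refrigerator COP_R = T_C/(T_H − T_C), so T_C = COP·T_H/(1 + COP).
With T_H = 307.10 K, T_C = 10.3 × 307.10/11.30 = 279.92 K.

279.9 K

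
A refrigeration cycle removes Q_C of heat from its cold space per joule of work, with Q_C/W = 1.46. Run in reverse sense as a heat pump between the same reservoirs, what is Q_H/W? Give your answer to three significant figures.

The first law on one cycle gives Q_H = Q_C + W, so Q_H/W = Q_C/W + 1.
COP_HP = COP_R + 1 = 1.46 + 1 = 2.46.

2.46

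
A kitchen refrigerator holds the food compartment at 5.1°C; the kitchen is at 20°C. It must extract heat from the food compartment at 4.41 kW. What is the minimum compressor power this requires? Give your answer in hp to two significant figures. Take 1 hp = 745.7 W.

0.32 hp

In absolute terms T_C = 278.25 K and T_H = 293.15 K, so ΔT = 14.90 K.
COP_Carnot = T_C/ΔT = 278.25/14.90 = 18.67.
Ẇ_min = Q̇/COP_Carnot = 4.410/18.67 = 0.2362 kW = 0.3167 hp.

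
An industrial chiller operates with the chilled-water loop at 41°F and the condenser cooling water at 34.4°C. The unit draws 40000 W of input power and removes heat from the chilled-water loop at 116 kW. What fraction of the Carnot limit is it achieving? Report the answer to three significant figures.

Converting, Q̇_C = 116.0 kW = 116000 W, so COP_actual = Q̇_C/Ẇ = 116000/40000 = 2.900.
In absolute terms T_C = 278.15 K and T_H = 307.55 K, so ΔT = 29.40 K.
COP_Carnot = T_C/ΔT = 278.15/29.40 = 9.461.
η_II = COP_actual/COP_Carnot = 2.900/9.461 = 0.3065.

0.307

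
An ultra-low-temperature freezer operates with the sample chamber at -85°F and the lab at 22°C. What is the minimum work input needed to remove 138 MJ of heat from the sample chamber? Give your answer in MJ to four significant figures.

57.68 MJ

In absolute terms T_C = 208.15 K and T_H = 295.15 K, so ΔT = 87.00 K.
The reversible limit is COP_R = T_C/ΔT = 2.393, so W_min = Q_C/COP = Q_C·ΔT/T_C.
W_min = 138.0 × 87.00/208.15 = 57.68 MJ.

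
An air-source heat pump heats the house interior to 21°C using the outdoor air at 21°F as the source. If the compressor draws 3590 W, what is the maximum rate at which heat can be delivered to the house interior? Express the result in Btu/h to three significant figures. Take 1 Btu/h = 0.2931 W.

133000 Btu/h

In absolute terms T_C = 267.04 K and T_H = 294.15 K, so ΔT = 27.11 K.
COP_Carnot = T_H/ΔT = 294.15/27.11 = 10.85.
Q̇_max = COP_Carnot × Ẇ = 10.85 × 3590 W = 38950 W = 132900 Btu/h.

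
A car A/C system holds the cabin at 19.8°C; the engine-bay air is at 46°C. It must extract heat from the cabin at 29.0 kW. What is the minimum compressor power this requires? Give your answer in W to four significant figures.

2594 W

In absolute terms T_C = 292.95 K and T_H = 319.15 K, so ΔT = 26.20 K.
COP_Carnot = T_C/ΔT = 292.95/26.20 = 11.18.
Ẇ_min = Q̇/COP_Carnot = 29.00/11.18 = 2.594 kW = 2594 W.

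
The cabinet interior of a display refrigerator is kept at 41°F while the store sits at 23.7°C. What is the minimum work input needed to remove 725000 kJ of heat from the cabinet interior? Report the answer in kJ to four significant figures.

In absolute terms T_C = 278.15 K and T_H = 296.85 K, so ΔT = 18.70 K.
The reversible limit is COP_R = T_C/ΔT = 14.87, so W_min = Q_C/COP = Q_C·ΔT/T_C.
W_min = 725000 × 18.70/278.15 = 48740 kJ.

48740 kJ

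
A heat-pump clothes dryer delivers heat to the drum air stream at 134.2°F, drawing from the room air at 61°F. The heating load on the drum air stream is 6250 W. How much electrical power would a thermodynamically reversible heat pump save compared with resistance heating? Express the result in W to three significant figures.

In absolute terms T_C = 289.26 K and T_H = 329.93 K, so ΔT = 40.67 K.
COP_Carnot = T_H/ΔT = 329.93/40.67 = 8.113.
Resistance heating needs Ẇ_res = Q̇_H = 6250 W; the reversible heat pump needs only Ẇ_hp = Q̇_H/COP = 770.4 W.
Saving = 6250 − 770.4 = 5480 W.

5480 W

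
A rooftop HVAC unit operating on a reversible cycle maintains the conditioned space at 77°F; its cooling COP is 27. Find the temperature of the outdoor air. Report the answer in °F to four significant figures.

COP_R = T_C/(T_H − T_C) gives T_H − T_C = T_C/COP.
With T_C = 298.15 K, T_H = 298.15 × (1 + 1/27) = 309.19 K.
Converting, 309.19 K = 96.88°F.

96.88 °F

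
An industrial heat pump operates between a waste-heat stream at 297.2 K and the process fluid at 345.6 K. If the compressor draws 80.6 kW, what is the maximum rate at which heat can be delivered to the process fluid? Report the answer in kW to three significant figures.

576 kW

The reservoir spacing is ΔT = 345.6 − 297.2 = 48.40 K.
COP_Carnot = T_H/ΔT = 345.60/48.40 = 7.140.
Q̇_max = COP_Carnot × Ẇ = 7.140 × 80.60 kW = 575.5 kW.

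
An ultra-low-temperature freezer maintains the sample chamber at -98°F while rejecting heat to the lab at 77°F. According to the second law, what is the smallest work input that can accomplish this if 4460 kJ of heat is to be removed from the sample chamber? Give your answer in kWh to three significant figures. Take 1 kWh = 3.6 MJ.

In absolute terms T_C = 200.93 K and T_H = 298.15 K, so ΔT = 97.22 K.
The reversible limit is COP_R = T_C/ΔT = 2.067, so W_min = Q_C/COP = Q_C·ΔT/T_C.
W_min = 4460 × 97.22/200.93 = 2158 kJ = 0.5995 kWh.

0.599 kWh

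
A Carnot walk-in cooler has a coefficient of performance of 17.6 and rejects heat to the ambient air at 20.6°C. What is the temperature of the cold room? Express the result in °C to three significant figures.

4.81 °C

For a Carnot refrigerator COP_R = T_C/(T_H − T_C), so T_C = COP·T_H/(1 + COP).
With T_H = 293.75 K, T_C = 17.6 × 293.75/18.60 = 277.96 K.
Converting, 277.96 K = 4.81°C.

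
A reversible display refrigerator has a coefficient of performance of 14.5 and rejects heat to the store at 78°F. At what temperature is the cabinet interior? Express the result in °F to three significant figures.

43.3 °F

For a Carnot refrigerator COP_R = T_C/(T_H − T_C), so T_C = COP·T_H/(1 + COP).
With T_H = 298.71 K, T_C = 14.5 × 298.71/15.50 = 279.43 K.
Converting, 279.43 K = 43.31°F.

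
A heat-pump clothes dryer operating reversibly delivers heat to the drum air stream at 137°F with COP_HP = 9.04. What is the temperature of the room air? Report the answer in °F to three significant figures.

COP_HP = T_H/(T_H − T_C) gives T_H − T_C = T_H/COP.
With T_H = 331.48 K, T_C = 331.48 × (1 − 1/9.04) = 294.81 K.
Converting, 294.81 K = 71.00°F.

71.0 °F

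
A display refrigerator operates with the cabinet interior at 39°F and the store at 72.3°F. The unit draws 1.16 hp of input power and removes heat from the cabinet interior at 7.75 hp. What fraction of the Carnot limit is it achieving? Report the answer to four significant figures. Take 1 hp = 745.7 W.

0.4461

COP_actual = Q̇_C/Ẇ = 7.750/1.160 = 6.681.
In absolute terms T_C = 277.04 K and T_H = 295.54 K, so ΔT = 18.50 K.
COP_Carnot = T_C/ΔT = 277.04/18.50 = 14.98.
η_II = COP_actual/COP_Carnot = 6.681/14.98 = 0.4461.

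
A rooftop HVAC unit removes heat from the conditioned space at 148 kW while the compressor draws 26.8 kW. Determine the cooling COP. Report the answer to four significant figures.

5.522

The first law gives Q̇_H = Q̇_C + Ẇ, so the three rates are Q̇_C = 148.0, Q̇_H = 174.8, Ẇ = 26.80 kW.
COP_R = Q̇_C/Ẇ = 148.0/26.80 = 5.522.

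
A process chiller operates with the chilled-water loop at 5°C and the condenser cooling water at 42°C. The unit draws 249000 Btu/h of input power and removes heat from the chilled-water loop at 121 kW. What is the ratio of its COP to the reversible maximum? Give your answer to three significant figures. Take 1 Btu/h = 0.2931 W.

Converting, Q̇_C = 121.0 kW = 412800 Btu/h, so COP_actual = Q̇_C/Ẇ = 412800/249000 = 1.658.
In absolute terms T_C = 278.15 K and T_H = 315.15 K, so ΔT = 37.00 K.
COP_Carnot = T_C/ΔT = 278.15/37.00 = 7.518.
η_II = COP_actual/COP_Carnot = 1.658/7.518 = 0.2205.

0.221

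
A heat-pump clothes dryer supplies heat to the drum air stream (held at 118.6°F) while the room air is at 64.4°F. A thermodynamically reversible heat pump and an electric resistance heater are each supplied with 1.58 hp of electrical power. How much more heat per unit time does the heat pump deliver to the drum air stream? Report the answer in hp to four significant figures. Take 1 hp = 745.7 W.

15.28 hp

In absolute terms T_C = 291.15 K and T_H = 321.26 K, so ΔT = 30.11 K.
COP_Carnot = T_H/ΔT = 321.26/30.11 = 10.67.
The heat pump delivers Q̇_H = COP × Ẇ = 16.86 hp; the resistance heater delivers Ẇ = 1.580 hp.
Extra = (COP − 1)·Ẇ = 15.28 hp.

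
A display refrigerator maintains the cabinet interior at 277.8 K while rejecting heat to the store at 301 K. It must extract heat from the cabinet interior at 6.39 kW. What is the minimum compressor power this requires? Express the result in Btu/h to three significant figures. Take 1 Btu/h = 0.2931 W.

The reservoir spacing is ΔT = 301 − 277.8 = 23.20 K.
COP_Carnot = T_C/ΔT = 277.80/23.20 = 11.97.
Ẇ_min = Q̇/COP_Carnot = 6.390/11.97 = 0.5337 kW = 1821 Btu/h.

1820 Btu/h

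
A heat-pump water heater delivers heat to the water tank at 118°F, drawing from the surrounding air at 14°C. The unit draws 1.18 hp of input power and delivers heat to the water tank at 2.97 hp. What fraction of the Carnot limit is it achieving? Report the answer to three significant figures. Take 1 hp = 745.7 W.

0.265

COP_actual = Q̇_H/Ẇ = 2.970/1.180 = 2.517.
In absolute terms T_C = 287.15 K and T_H = 320.93 K, so ΔT = 33.78 K.
COP_Carnot = T_H/ΔT = 320.93/33.78 = 9.501.
η_II = COP_actual/COP_Carnot = 2.517/9.501 = 0.2649.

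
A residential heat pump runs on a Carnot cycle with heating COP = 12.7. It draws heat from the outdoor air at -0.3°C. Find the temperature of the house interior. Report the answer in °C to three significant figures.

23.0 °C

COP_HP = T_H/(T_H − T_C) rearranges to T_H = COP·T_C/(COP − 1).
With T_C = 272.85 K, T_H = 12.7 × 272.85/11.70 = 296.17 K.
Converting, 296.17 K = 23.02°C.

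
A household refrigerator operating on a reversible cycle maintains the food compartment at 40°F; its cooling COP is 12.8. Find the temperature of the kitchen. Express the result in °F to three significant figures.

COP_R = T_C/(T_H − T_C) gives T_H − T_C = T_C/COP.
With T_C = 277.59 K, T_H = 277.59 × (1 + 1/12.8) = 299.28 K.
Converting, 299.28 K = 79.04°F.

79.0 °F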